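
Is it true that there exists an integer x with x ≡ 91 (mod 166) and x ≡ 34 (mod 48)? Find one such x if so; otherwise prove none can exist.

No such integer exists.

Reduce both congruences modulo 2, which divides 166 and 48: they say x ≡ 91 (mod 2) and x ≡ 34 (mod 2).
However 91 ≡ 1 and 34 ≡ 0 (mod 2), and 1 ≠ 0.
Therefore no such x exists.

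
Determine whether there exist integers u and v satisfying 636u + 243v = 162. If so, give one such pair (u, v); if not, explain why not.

u = 27, v = -70

gcd(636, 243) = 3, and 3 divides 162, so integer solutions exist.
Dividing through by 3 reduces the equation to 212u + 81v = 54.
Euclidean algorithm: 212 = 2·81 + 50, 81 = 1·50 + 31, 50 = 1·31 + 19, 31 = 1·19 + 12, 19 = 1·12 + 7, 12 = 1·7 + 5, 7 = 1·5 + 2, 5 = 2·2 + 1, 2 = 2·1 + 0.
Working back up the chain: 1 = 5 − 2·2 = 5 − 2·(7 − 1·5) = −2·7 + 3·5 = −2·7 + 3·(12 − 1·7) = 3·12 − 5·7 = 3·12 − 5·(19 − 1·12) = −5·19 + 8·12 = −5·19 + 8·(31 − 1·19) = 8·31 − 13·19 = 8·31 − 13·(50 − 1·31) = −13·50 + 21·31 = −13·50 + 21·(81 − 1·50) = 21·81 − 34·50 = 21·81 − 34·(212 − 2·81) = −34·212 + 89·81. So 212·(-34) + 81·89 = 1.
Scaling by 54 gives the particular solution (u, v) = (-1836, 4806).
The general solution is u = -1836 + 81k, v = 4806 − 212k; taking k = 23 gives the smaller pair u = 27, v = -70.
Indeed 636·27 + 243·(-70) = 17172 − 17010 = 162.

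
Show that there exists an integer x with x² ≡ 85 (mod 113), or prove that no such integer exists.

x = 56

x = 56 works: 56² = 3136, and 3136 − 85 = 3051 = 27·113.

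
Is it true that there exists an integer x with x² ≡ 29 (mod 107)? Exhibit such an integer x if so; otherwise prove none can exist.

x = 52

Take x = 52. Then 52² = 2704 = 25·107 + 29, so 52² ≡ 29 (mod 107).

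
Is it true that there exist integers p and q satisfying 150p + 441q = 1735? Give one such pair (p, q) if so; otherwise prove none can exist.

No, no such integers exist.

Any value of 150p + 441q is a multiple of gcd(150, 441) = 3.
But 1735 is not a multiple of 3 (it leaves remainder 1).
Therefore 150p + 441q = 1735 has no solution in integers.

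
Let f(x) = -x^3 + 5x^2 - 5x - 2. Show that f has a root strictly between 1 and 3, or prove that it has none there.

f(1) = -3 and f(3) = 1, which have opposite signs.
Since f is a polynomial it is continuous on [1, 3].
By the Intermediate Value Theorem, f takes the value 0 somewhere in the open interval.

Such a root exists.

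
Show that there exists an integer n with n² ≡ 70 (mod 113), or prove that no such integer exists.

There is no such integer.

Apply Euler's criterion with the prime 113: 70 is a quadratic residue iff 70^56 ≡ 1 (mod 113), and a non-residue iff it is ≡ −1.
Repeated squaring mod 113: 70^2 = 4900 ≡ 41; 70^4 ≡ 41² = 1681 ≡ 99; 70^8 ≡ 99² = 9801 ≡ 83; 70^16 ≡ 83² = 6889 ≡ 109; 70^32 ≡ 109² = 11881 ≡ 16.
Since 56 = 32 + 16 + 8, 70^56 ≡ 16 · 109 · 83; multiplying out mod 113: 16·109 = 1744 ≡ 49, then 49·83 = 4067 ≡ 112. Thus 70^56 ≡ 112 ≡ −1 (mod 113).
By Euler's criterion 70 is a quadratic non-residue mod 113: no n satisfies n² ≡ 70 (mod 113).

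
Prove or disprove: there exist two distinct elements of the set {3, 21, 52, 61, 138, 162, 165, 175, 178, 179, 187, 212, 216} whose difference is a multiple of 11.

The pair (3, 179) works.

Reduce each element mod 11: 3↦3, 21↦10, 52↦8, 61↦6, 138↦6, 162↦8, 165↦0, 175↦10, 178↦2, 179↦3, 187↦0, 212↦3, 216↦7. The residue 3 repeats (at 3 and 179), and 179 − 3 = 176 = 16·11.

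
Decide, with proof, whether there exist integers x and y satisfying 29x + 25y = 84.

Since gcd(29, 25) = 1, every integer is an integer combination of 29 and 25.
Dividing repeatedly: 29 = 1·25 + 4, 25 = 6·4 + 1, 4 = 4·1 + 0.
Working back up the chain: 1 = 25 − 6·4 = 25 − 6·(29 − 1·25) = −6·29 + 7·25. So 29·(-6) + 25·7 = 1.
Times 84: 29·(-504) + 25·588 = 84, so (-504, 588) solves it.
Shifting by a multiple of (25, −29) keeps it a solution: x = -504 + 21·25 = 21, y = 588 − 21·29 = -21.
Check: 29·21 + 25·(-21) = 609 − 525 = 84. ✓

x = 21, y = -21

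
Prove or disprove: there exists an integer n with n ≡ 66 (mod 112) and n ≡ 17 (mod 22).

No, no such integer exists.

Reduce both congruences modulo 2, which divides 112 and 22: they say n ≡ 66 (mod 2) and n ≡ 17 (mod 2).
But 66 mod 2 = 0 while 17 mod 2 = 1, a contradiction.
Hence the system has no solution.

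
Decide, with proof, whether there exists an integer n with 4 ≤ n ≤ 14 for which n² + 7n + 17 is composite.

At n = 10: 10² + 7·10 + 17 = 187 = 11·17, which is composite.

n = 10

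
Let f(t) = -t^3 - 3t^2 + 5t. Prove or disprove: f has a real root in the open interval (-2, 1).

Yes, f has a root in the interval.

f(-2) = -14 and f(1) = 1, which have opposite signs.
f is continuous everywhere (it is a polynomial), in particular on [-2, 1].
By the Intermediate Value Theorem f must vanish at some point of (-2, 1).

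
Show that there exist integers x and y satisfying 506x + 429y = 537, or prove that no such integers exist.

Any value of 506x + 429y is a multiple of gcd(506, 429) = 11.
However 537 leaves remainder 9 on division by 11.
So the equation is unsolvable over ℤ.

No, no such integers exist.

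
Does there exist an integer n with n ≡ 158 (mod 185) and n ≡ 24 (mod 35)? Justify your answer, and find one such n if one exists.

Both moduli are multiples of 5 = gcd(185, 35), so any solution would satisfy n ≡ 158 and n ≡ 24 modulo 5 simultaneously.
These are incompatible: 158 − 24 = 134 is not divisible by 5.
So no integer satisfies both congruences.

No such integer exists.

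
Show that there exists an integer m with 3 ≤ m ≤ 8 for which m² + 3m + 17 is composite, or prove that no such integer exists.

m = 8

At m = 8: 8² + 3·8 + 17 = 105 = 3·35, which is composite.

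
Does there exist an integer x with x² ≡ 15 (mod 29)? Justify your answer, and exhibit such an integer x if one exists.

Apply Euler's criterion with the prime 29: 15 is a quadratic residue iff 15^14 ≡ 1 (mod 29), and a non-residue iff it is ≡ −1.
Squaring successively (mod 29): 15^2 = 225 ≡ 22; 15^4 ≡ 22² = 484 ≡ 20; 15^8 ≡ 20² = 400 ≡ 23.
Since 14 = 8 + 4 + 2, 15^14 ≡ 23 · 20 · 22; multiplying out mod 29: 23·20 = 460 ≡ 25, then 25·22 = 550 ≡ 28. Thus 15^14 ≡ 28 ≡ −1 (mod 29).
By Euler's criterion 15 is a quadratic non-residue mod 29: no x satisfies x² ≡ 15 (mod 29).

No, no such integer exists.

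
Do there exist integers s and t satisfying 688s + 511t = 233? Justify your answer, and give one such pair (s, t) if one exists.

688 and 511 are coprime, so 688s + 511t ranges over all of ℤ.
Dividing repeatedly: 688 = 1·511 + 177, 511 = 2·177 + 157, 177 = 1·157 + 20, 157 = 7·20 + 17, 20 = 1·17 + 3, 17 = 5·3 + 2, 3 = 1·2 + 1, 2 = 2·1 + 0.
Back-substituting, 1 = 3 − 1·2 = 3 − (17 − 5·3) = −17 + 6·3 = −17 + 6·(20 − 1·17) = 6·20 − 7·17 = 6·20 − 7·(157 − 7·20) = −7·157 + 55·20 = −7·157 + 55·(177 − 1·157) = 55·177 − 62·157 = 55·177 − 62·(511 − 2·177) = −62·511 + 179·177 = −62·511 + 179·(688 − 1·511) = 179·688 − 241·511; that is, 688·179 + 511·(-241) = 1.
Scaling by 233 gives the particular solution (s, t) = (41707, -56153).
Shifting by a multiple of (511, −688) keeps it a solution: s = 41707 − 81·511 = 316, t = -56153 + 81·688 = -425.
Check: 688·316 + 511·(-425) = 217408 − 217175 = 233. ✓

s = 316, t = -425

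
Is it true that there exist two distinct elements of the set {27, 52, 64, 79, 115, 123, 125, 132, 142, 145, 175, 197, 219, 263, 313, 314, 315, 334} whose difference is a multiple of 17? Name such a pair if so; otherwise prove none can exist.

The pair (27, 197) works.

Reduce each element mod 17: 27↦10, 52↦1, 64↦13, 79↦11, 115↦13, 123↦4, 125↦6, 132↦13, 142↦6, 145↦9, 175↦5, 197↦10, 219↦15, 263↦8, 313↦7, 314↦8, 315↦9, 334↦11. The residue 10 repeats (at 27 and 197), and 197 − 27 = 170 = 10·17.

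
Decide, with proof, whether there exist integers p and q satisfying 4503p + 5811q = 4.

No such integers exist.

gcd(4503, 5811) = 3, so every integer of the form 4503p + 5811q is a multiple of 3.
However 4 leaves remainder 1 on division by 3.
So the equation is unsolvable over ℤ.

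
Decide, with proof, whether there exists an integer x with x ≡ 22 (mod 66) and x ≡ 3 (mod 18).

Both moduli are multiples of 6 = gcd(66, 18), so any solution would satisfy x ≡ 22 and x ≡ 3 modulo 6 simultaneously.
However 22 ≡ 4 and 3 ≡ 3 (mod 6), and 4 ≠ 3.
Hence the system has no solution.

There is no such integer.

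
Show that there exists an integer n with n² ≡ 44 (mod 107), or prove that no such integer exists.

n = 77

Take n = 77. Then 77² = 5929 = 55·107 + 44, so 77² ≡ 44 (mod 107).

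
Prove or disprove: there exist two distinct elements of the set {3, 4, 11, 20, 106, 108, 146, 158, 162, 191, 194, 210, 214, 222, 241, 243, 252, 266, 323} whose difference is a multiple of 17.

Both 3 and 20 leave remainder 3 on division by 17; their difference 17 = 1·17 is a multiple of 17.

The pair (3, 20) works.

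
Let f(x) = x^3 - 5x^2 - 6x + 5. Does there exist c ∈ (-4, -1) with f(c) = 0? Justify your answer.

f(-4) = -115 and f(-1) = 5, which have opposite signs.
f is continuous everywhere (it is a polynomial), in particular on [-4, -1].
By the Intermediate Value Theorem, f takes the value 0 somewhere in the open interval.

Yes, such a c exists.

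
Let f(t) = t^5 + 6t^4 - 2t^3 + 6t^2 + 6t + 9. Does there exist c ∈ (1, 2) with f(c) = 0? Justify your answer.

The endpoint values f(1) = 26 and f(2) = 157 are both positive. Claim: f(t) > 0 for every t in (1, 2).
Substitute t = 1 + u, where 0 < u < 1 on the interval. Expanding, f(1 + u) = u^5 + 11u^4 + 32u^3 + 46u^2 + 41u + 26.
The nonzero coefficients here are all positive, so for u > 0 every term is positive (or zero), and the constant term 26 is strictly positive.
Therefore f(t) > 0 throughout (1, 2), and f has no zero there.

No.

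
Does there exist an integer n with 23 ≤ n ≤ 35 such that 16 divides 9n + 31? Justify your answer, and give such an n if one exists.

For n = 23, 24 the values 238, 247 are not multiples of 16. At n = 25 we get 9·25 + 31 = 256, and 256 = 16·16.

n = 25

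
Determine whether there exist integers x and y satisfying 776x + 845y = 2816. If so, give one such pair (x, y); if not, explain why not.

Since gcd(776, 845) = 1, every integer is an integer combination of 776 and 845.
Dividing repeatedly: 845 = 1·776 + 69, 776 = 11·69 + 17, 69 = 4·17 + 1, 17 = 17·1 + 0.
Working back up the chain: 1 = 69 − 4·17 = 69 − 4·(776 − 11·69) = −4·776 + 45·69 = −4·776 + 45·(845 − 1·776) = 45·845 − 49·776. So 776·(-49) + 845·45 = 1.
Multiplying through by 2816: x = (-49)·2816 = -137984, y = 45·2816 = 126720 is a solution.
Shifting by a multiple of (845, −776) keeps it a solution: x = -137984 + 164·845 = 596, y = 126720 − 164·776 = -544.
Check: 776·596 + 845·(-544) = 462496 − 459680 = 2816. ✓

x = 596, y = -544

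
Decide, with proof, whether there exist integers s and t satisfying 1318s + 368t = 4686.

s = 101, t = -349

Every value of 1318s + 368t is a multiple of gcd(1318, 368) = 2; since 2 ∣ 4686, solutions exist.
Dividing through by 2 reduces the equation to 659s + 184t = 2343.
Euclidean algorithm: 659 = 3·184 + 107, 184 = 1·107 + 77, 107 = 1·77 + 30, 77 = 2·30 + 17, 30 = 1·17 + 13, 17 = 1·13 + 4, 13 = 3·4 + 1, 4 = 4·1 + 0.
Back-substituting, 1 = 13 − 3·4 = 13 − 3·(17 − 1·13) = −3·17 + 4·13 = −3·17 + 4·(30 − 1·17) = 4·30 − 7·17 = 4·30 − 7·(77 − 2·30) = −7·77 + 18·30 = −7·77 + 18·(107 − 1·77) = 18·107 − 25·77 = 18·107 − 25·(184 − 1·107) = −25·184 + 43·107 = −25·184 + 43·(659 − 3·184) = 43·659 − 154·184; that is, 659·43 + 184·(-154) = 1.
Scaling by 2343 gives the particular solution (s, t) = (100749, -360822).
Subtracting 547·184 from s and adding 547·659 to t gives the tidier solution (101, -349).
Check: 1318·101 + 368·(-349) = 133118 − 128432 = 4686. ✓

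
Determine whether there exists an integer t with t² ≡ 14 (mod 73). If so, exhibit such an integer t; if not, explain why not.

73 is prime, so by Euler's criterion 14 is a square mod 73 iff 14^((73−1)/2) = 14^36 ≡ 1 (mod 73).
Repeated squaring mod 73: 14^2 = 196 ≡ 50; 14^4 ≡ 50² = 2500 ≡ 18; 14^8 ≡ 18² = 324 ≡ 32; 14^16 ≡ 32² = 1024 ≡ 2; 14^32 ≡ 2² = 4 ≡ 4.
Since 36 = 32 + 4, 14^36 ≡ 4 · 18; multiplying out mod 73: 4·18 = 72 ≡ 72. Thus 14^36 ≡ 72 ≡ −1 (mod 73).
By Euler's criterion 14 is a quadratic non-residue mod 73: no t satisfies t² ≡ 14 (mod 73).

No such integer exists.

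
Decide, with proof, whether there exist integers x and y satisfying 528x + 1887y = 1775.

No, no such integers exist.

Any value of 528x + 1887y is a multiple of gcd(528, 1887) = 3.
However 1775 leaves remainder 2 on division by 3.
Hence no integers x, y satisfy the equation.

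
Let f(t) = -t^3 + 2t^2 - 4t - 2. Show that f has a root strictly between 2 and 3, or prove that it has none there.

No.

f(2) = -10 and f(3) = -23, both negative.
The derivative f'(t) = -3t^2 + 4t - 4 is a quadratic with discriminant 4² − 4·(-3)·(-4) = -32 < 0; it never vanishes, so it is always negative (sign of the leading coefficient).
So f is strictly decreasing; between 2 and 3 its values lie between f(2) = -10 and f(3) = -23, all negative. Therefore f has no root in (2, 3).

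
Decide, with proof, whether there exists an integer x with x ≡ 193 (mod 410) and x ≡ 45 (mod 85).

Reduce both congruences modulo 5, which divides 410 and 85: they say x ≡ 193 (mod 5) and x ≡ 45 (mod 5).
These are incompatible: 193 − 45 = 148 is not divisible by 5.
So no integer satisfies both congruences.

No such integer exists.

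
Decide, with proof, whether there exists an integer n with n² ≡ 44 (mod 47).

Apply Euler's criterion with the prime 47: 44 is a quadratic residue iff 44^23 ≡ 1 (mod 47), and a non-residue iff it is ≡ −1.
Repeated squaring mod 47: 44^2 = 1936 ≡ 9; 44^4 ≡ 9² = 81 ≡ 34; 44^8 ≡ 34² = 1156 ≡ 28; 44^16 ≡ 28² = 784 ≡ 32.
Since 23 = 16 + 4 + 2 + 1, 44^23 ≡ 32 · 34 · 9 · 44; multiplying out mod 47: 32·34 = 1088 ≡ 7, then 7·9 = 63 ≡ 16, then 16·44 = 704 ≡ 46. Thus 44^23 ≡ 46 ≡ −1 (mod 47).
By Euler's criterion 44 is a quadratic non-residue mod 47: no n satisfies n² ≡ 44 (mod 47).

No such integer exists.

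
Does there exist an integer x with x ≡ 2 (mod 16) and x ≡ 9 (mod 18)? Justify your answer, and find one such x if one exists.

Reduce both congruences modulo 2, which divides 16 and 18: they say x ≡ 2 (mod 2) and x ≡ 9 (mod 2).
But 2 mod 2 = 0 while 9 mod 2 = 1, a contradiction.
Therefore no such x exists.

There is no such integer.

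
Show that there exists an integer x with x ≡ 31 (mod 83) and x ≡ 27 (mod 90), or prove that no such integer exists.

Since 83 and 90 share no common factor, CRT says the pair of congruences has a solution (unique mod 7470).
Any solution of the first congruence is x = 31 + 83t; substituting into the second, 83t ≡ 27 − 31 ≡ 86 (mod 90).
Invert 83 mod 90 by the Euclidean algorithm: 90 = 1·83 + 7, 83 = 11·7 + 6, 7 = 1·6 + 1, 6 = 6·1 + 0; back-substituting, 1 = 7 − 1·6 = 7 − (83 − 11·7) = −83 + 12·7 = −83 + 12·(90 − 1·83) = 12·90 − 13·83. Hence 83·(-13) ≡ 1, so 83⁻¹ ≡ -13 ≡ 77 (mod 90).
Therefore t ≡ 77·86 = 6622 ≡ 52 (mod 90).
Taking t = 52 gives x = 31 + 83·52 = 4347.
Indeed 4347 ≡ 31 (mod 83) and 4347 ≡ 27 (mod 90).

x = 4347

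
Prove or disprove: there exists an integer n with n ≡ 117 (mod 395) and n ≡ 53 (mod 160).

gcd(395, 160) = 5. If n ≡ 117 (mod 395) and n ≡ 53 (mod 160), then n ≡ 117 (mod 5) and n ≡ 53 (mod 5).
These are incompatible: 117 − 53 = 64 is not divisible by 5.
Hence the system has no solution.

There is no such integer.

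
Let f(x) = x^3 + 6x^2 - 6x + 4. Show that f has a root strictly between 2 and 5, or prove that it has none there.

The endpoint values f(2) = 24 and f(5) = 249 are both positive. Claim: f(x) > 0 for every x in (2, 5).
Shift to the endpoint 2: with x = 2 + u (0 < u < 3), one computes f(2 + u) = u^3 + 12u^2 + 30u + 24.
All 4 nonzero coefficients of this polynomial in u are positive; hence for u > 0 the value is a sum of positive terms (the constant 24 among them).
Therefore f(x) > 0 throughout (2, 5), and f has no zero there.

f has no root in that interval.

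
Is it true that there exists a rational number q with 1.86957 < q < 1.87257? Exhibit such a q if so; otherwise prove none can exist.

q = 58/31

Multiplying by 31: 31·1.86957 = 57.95667 and 31·1.87257 = 58.04967, so the integer 58 lies strictly between them.
So q = 58/31 works: it is a ratio of integers, and dividing 31·1.86957 < 58 < 31·1.87257 through by 31 gives 1.86957 < 58/31 < 1.87257.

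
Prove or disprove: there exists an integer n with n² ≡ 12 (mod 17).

Squares mod 17 repeat after n = 8 (as (−n)² = n²); for n = 0..8 they are 0, 1, 4, 9, 16, 8, 2, 15, 13.
So the quadratic residues mod 17 are {0, 1, 2, 4, 8, 9, 13, 15, 16}, and 12 is not among them.
Therefore n² ≡ 12 (mod 17) has no solution.

There is no such integer.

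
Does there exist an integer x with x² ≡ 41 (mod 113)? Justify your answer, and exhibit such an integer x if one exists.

x = 70 works: 70² = 4900, and 4900 − 41 = 4859 = 43·113.

x = 70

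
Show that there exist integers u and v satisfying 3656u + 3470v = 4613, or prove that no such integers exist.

No, no such integers exist.

Both 3656 and 3470 are divisible by gcd(3656, 3470) = 2, hence so is any combination 3656u + 3470v.
But 4613 = 2·2306 + 1, so 2 ∤ 4613.
Hence no integers u, v satisfy the equation.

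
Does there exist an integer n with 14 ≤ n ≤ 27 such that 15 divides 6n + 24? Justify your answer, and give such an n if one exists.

For n = 14, 15 the values 108, 114 are not multiples of 15. Try n = 16: 6·16 + 24 = 120 = 8·15, which is divisible by 15.

n = 16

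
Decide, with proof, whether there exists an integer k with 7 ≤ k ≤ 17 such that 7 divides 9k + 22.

k = 10

For k = 7, 8, 9 the values 85, 94, 103 are not multiples of 7. At k = 10 we get 9·10 + 22 = 112, and 112 = 7·16.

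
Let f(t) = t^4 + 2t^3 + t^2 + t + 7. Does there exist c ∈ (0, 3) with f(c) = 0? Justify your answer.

The endpoint values f(0) = 7 and f(3) = 154 are both positive. Claim: f(t) > 0 for every t in (0, 3).
Every nonzero coefficient of f(t) = t^4 + 2t^3 + t^2 + t + 7 is positive; for t > 0 each term then has that sign, and the constant term 7 is strictly positive.
Therefore f(t) > 0 throughout (0, 3), and f has no zero there.

f has no root in that interval.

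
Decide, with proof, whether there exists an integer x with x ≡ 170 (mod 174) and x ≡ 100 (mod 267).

Both moduli are multiples of 3 = gcd(174, 267), so any solution would satisfy x ≡ 170 and x ≡ 100 modulo 3 simultaneously.
However 170 ≡ 2 and 100 ≡ 1 (mod 3), and 2 ≠ 1.
So no integer satisfies both congruences.

There is no such integer.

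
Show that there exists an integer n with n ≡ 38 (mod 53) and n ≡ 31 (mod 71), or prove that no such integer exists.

gcd(53, 71) = 1, so the Chinese Remainder Theorem guarantees exactly one residue class mod 3763 satisfying both.
Any solution of the first congruence is n = 38 + 53t; substituting into the second, 53t ≡ 31 − 38 ≡ 64 (mod 71).
Since 53·67 = 3551 = 50·71 + 1, the inverse of 53 mod 71 is 67.
Therefore t ≡ 67·64 = 4288 ≡ 28 (mod 71).
With t = 28: n = 38 + 53·28 = 1522.
Indeed 1522 ≡ 38 (mod 53) and 1522 ≡ 31 (mod 71).

n = 1522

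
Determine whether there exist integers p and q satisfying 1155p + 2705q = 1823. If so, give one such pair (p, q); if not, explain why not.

Any value of 1155p + 2705q is a multiple of gcd(1155, 2705) = 5.
But 1823 is not a multiple of 5 (it leaves remainder 3).
Therefore 1155p + 2705q = 1823 has no solution in integers.

No, no such integers exist.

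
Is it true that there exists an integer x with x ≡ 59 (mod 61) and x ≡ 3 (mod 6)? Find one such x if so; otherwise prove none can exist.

gcd(61, 6) = 1, so the Chinese Remainder Theorem guarantees exactly one residue class mod 366 satisfying both.
Write x = 59 + 61t and require 59 + 61t ≡ 3 (mod 6), i.e. 61t ≡ 4 (mod 6).
61 ≡ 1 (mod 6), so this reads 1t ≡ 4 (mod 6). So t ≡ 4 (mod 6).
Taking t = 4 gives x = 59 + 61·4 = 303.
Check: 303 mod 61 = 59, 303 mod 6 = 3. ✓

x = 303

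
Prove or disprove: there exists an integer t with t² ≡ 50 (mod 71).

t = 60

t = 60 works: 60² = 3600, and 3600 − 50 = 3550 = 50·71.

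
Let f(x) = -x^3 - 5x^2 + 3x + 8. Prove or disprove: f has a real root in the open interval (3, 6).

f(3) = -55 and f(6) = -370, both negative, so a sign-change argument is unavailable; we show f keeps this sign on the whole interval.
Shift to the endpoint 3: with x = 3 + u (0 < u < 3), one computes f(3 + u) = -u^3 - 14u^2 - 54u - 55.
The nonzero coefficients here are all negative, so for u > 0 every term is negative (or zero), and the constant term -55 is strictly negative.
Therefore f(x) < 0 throughout (3, 6), and f has no zero there.

No.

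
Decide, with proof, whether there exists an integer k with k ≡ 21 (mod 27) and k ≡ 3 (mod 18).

The moduli are not coprime: gcd(27, 18) = 9. Compatibility requires 9 ∣ (3 − 21) = -18, which holds, so solutions exist.
The smallest candidate k = 21 works directly: 21 ≡ 3 (mod 18).
Indeed 21 ≡ 21 (mod 27) and 21 ≡ 3 (mod 18).

k = 21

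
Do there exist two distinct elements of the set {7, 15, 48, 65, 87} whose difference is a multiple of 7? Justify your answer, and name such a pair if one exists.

There is no such pair.

Two integers differ by a multiple of 7 exactly when they have the same residue mod 7. The residues are 7↦0, 15↦1, 48↦6, 65↦2, 87↦3.
All 5 residues are distinct, so no two elements differ by a multiple of 7.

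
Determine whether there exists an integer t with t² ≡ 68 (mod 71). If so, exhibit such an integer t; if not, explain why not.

No, no such integer exists.

Apply Euler's criterion with the prime 71: 68 is a quadratic residue iff 68^35 ≡ 1 (mod 71), and a non-residue iff it is ≡ −1.
Repeated squaring mod 71: 68^2 = 4624 ≡ 9; 68^4 ≡ 9² = 81 ≡ 10; 68^8 ≡ 10² = 100 ≡ 29; 68^16 ≡ 29² = 841 ≡ 60; 68^32 ≡ 60² = 3600 ≡ 50.
Since 35 = 32 + 2 + 1, 68^35 ≡ 50 · 9 · 68; multiplying out mod 71: 50·9 = 450 ≡ 24, then 24·68 = 1632 ≡ 70. Thus 68^35 ≡ 70 ≡ −1 (mod 71).
The value −1 means 68 is a non-residue modulo 71, so t² ≡ 68 (mod 71) is impossible.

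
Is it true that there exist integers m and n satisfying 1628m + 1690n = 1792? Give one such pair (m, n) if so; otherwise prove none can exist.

m = 489, n = -470

gcd(1628, 1690) = 2, and 2 divides 1792, so integer solutions exist.
Dividing through by 2 reduces the equation to 814m + 845n = 896.
Dividing repeatedly: 845 = 1·814 + 31, 814 = 26·31 + 8, 31 = 3·8 + 7, 8 = 1·7 + 1, 7 = 7·1 + 0.
Unwinding: 1 = 8 − 1·7 = 8 − (31 − 3·8) = −31 + 4·8 = −31 + 4·(814 − 26·31) = 4·814 − 105·31 = 4·814 − 105·(845 − 1·814) = −105·845 + 109·814, i.e. 814·109 + 845·(-105) = 1.
Multiplying through by 896: m = 109·896 = 97664, n = (-105)·896 = -94080 is a solution.
The general solution is m = 97664 + 845k, n = -94080 − 814k; taking k = -115 gives the smaller pair m = 489, n = -470.
Indeed 1628·489 + 1690·(-470) = 796092 − 794300 = 1792.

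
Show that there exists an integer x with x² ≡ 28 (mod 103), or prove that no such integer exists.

x = 50 works: 50² = 2500, and 2500 − 28 = 2472 = 24·103.

x = 50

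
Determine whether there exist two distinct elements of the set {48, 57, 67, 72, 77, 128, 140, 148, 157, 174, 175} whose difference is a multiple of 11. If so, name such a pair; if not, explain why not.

No, no such pair exists.

Two integers differ by a multiple of 11 exactly when they have the same residue mod 11. The residues are 48↦4, 57↦2, 67↦1, 72↦6, 77↦0, 128↦7, 140↦8, 148↦5, 157↦3, 174↦9, 175↦10.
No residue repeats among the 11 elements, so no pair has difference ≡ 0 (mod 11).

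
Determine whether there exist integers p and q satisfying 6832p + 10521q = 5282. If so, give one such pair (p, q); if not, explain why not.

Both 6832 and 10521 are divisible by gcd(6832, 10521) = 7, hence so is any combination 6832p + 10521q.
But 5282 = 7·754 + 4, so 7 ∤ 5282.
Therefore 6832p + 10521q = 5282 has no solution in integers.

No such integers exist.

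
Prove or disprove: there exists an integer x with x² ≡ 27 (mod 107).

x = 54

x = 54 works: 54² = 2916, and 2916 − 27 = 2889 = 27·107.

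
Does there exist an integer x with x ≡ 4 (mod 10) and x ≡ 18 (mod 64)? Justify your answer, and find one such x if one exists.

The moduli are not coprime: gcd(10, 64) = 2. Compatibility requires 2 ∣ (18 − 4) = 14, which holds, so solutions exist.
Put x = 4 + 10t, so we need 10t ≡ 14 (mod 64), equivalently (divide by 2) 5t ≡ 7 (mod 32).
Note 5·13 = 65 ≡ 1 (mod 32) (as 65 − 1 = 2·32), so 5⁻¹ ≡ 13.
Multiplying by 13: t ≡ 13·7 = 91 ≡ 27 (mod 32).
Then x = 4 + 10·27 = 274.
Verify: 274 = 27·10 + 4 and 274 = 4·64 + 18. ✓

x = 274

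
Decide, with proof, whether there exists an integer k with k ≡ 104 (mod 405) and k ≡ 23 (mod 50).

No such integer exists.

Reduce both congruences modulo 5, which divides 405 and 50: they say k ≡ 104 (mod 5) and k ≡ 23 (mod 5).
However 104 ≡ 4 and 23 ≡ 3 (mod 5), and 4 ≠ 3.
Therefore no such k exists.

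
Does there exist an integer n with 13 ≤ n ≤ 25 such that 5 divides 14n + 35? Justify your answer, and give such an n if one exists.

At n = 15 we get 14·15 + 35 = 245, and 245 = 5·49.

n = 15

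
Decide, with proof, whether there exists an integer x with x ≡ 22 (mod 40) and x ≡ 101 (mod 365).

gcd(40, 365) = 5. If x ≡ 22 (mod 40) and x ≡ 101 (mod 365), then x ≡ 22 (mod 5) and x ≡ 101 (mod 5).
These are incompatible: 22 − 101 = -79 is not divisible by 5.
Therefore no such x exists.

No such integer exists.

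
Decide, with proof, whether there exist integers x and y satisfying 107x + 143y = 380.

107 and 143 are coprime, so 107x + 143y ranges over all of ℤ.
Euclidean algorithm: 143 = 1·107 + 36, 107 = 2·36 + 35, 36 = 1·35 + 1, 35 = 35·1 + 0.
Back-substituting, 1 = 36 − 1·35 = 36 − (107 − 2·36) = −107 + 3·36 = −107 + 3·(143 − 1·107) = 3·143 − 4·107; that is, 107·(-4) + 143·3 = 1.
Times 380: 107·(-1520) + 143·1140 = 380, so (-1520, 1140) solves it.
The general solution is x = -1520 + 143k, y = 1140 − 107k; taking k = 11 gives the smaller pair x = 53, y = -37.
Indeed 107·53 + 143·(-37) = 5671 − 5291 = 380.

x = 53, y = -37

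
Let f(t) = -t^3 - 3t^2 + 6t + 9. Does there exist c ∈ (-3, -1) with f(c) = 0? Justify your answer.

Yes, f has a root in the interval.

f(-3) = -9 and f(-1) = 1, which have opposite signs.
f is continuous everywhere (it is a polynomial), in particular on [-3, -1].
So by the Intermediate Value Theorem there is a c strictly between -3 and -1 with f(c) = 0.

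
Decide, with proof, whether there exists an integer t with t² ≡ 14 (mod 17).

No, no such integer exists.

Since (17 − t)² ≡ t² (mod 17), it suffices to square t = 0, 1, …, 8: the residues are 0, 1, 4, 9, 16, 8, 2, 15, 13.
The set of squares mod 17 is therefore {0, 1, 2, 4, 8, 9, 13, 15, 16}, which does not contain 14.
Hence no integer t has t² ≡ 14 (mod 17).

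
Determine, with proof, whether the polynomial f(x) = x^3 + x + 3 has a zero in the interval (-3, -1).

f(-3) = -27 and f(-1) = 1, which have opposite signs.
f is continuous everywhere (it is a polynomial), in particular on [-3, -1].
By the Intermediate Value Theorem f must vanish at some point of (-3, -1).

Such a root exists.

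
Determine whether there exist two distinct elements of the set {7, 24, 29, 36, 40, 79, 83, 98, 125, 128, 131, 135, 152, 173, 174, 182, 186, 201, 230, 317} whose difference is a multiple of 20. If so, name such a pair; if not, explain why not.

Two integers differ by a multiple of 20 exactly when they have the same residue mod 20. The residues are 7↦7, 24↦4, 29↦9, 36↦16, 40↦0, 79↦19, 83↦3, 98↦18, 125↦5, 128↦8, 131↦11, 135↦15, 152↦12, 173↦13, 174↦14, 182↦2, 186↦6, 201↦1, 230↦10, 317↦17.
These 20 residues are pairwise different, hence no difference of two elements is divisible by 20.

There is no such pair.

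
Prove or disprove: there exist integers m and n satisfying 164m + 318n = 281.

gcd(164, 318) = 2, so every integer of the form 164m + 318n is a multiple of 2.
But 281 = 2·140 + 1, so 2 ∤ 281.
Therefore 164m + 318n = 281 has no solution in integers.

No such integers exist.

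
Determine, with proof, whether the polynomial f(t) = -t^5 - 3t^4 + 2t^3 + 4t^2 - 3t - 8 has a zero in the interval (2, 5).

The endpoint values f(2) = -62 and f(5) = -4673 are both negative. Claim: f(t) < 0 for every t in (2, 5).
Shift to the endpoint 2: with t = 2 + u (0 < u < 3), one computes f(2 + u) = -u^5 - 13u^4 - 62u^3 - 136u^2 - 139u - 62.
The nonzero coefficients here are all negative, so for u > 0 every term is negative (or zero), and the constant term -62 is strictly negative.
Therefore f(t) < 0 throughout (2, 5), and f has no zero there.

f has no root in that interval.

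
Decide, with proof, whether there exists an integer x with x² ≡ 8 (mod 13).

There is no such integer.

Computing x² mod 13 for x = 0, 1, …, 6 (enough, by the symmetry x ↦ 13 − x) gives 0, 1, 4, 9, 3, 12, 10.
The set of squares mod 13 is therefore {0, 1, 3, 4, 9, 10, 12}, which does not contain 8.
Therefore x² ≡ 8 (mod 13) has no solution.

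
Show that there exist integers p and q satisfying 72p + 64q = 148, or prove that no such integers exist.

There are no such integers.

Any value of 72p + 64q is a multiple of gcd(72, 64) = 8.
But 148 = 8·18 + 4, so 8 ∤ 148.
So the equation is unsolvable over ℤ.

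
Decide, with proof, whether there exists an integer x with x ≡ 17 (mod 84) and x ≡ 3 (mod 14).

The moduli are not coprime: gcd(84, 14) = 14. Compatibility requires 14 ∣ (3 − 17) = -14, which holds, so solutions exist.
In fact x = 17 itself already satisfies 17 mod 14 = 3.
Indeed 17 ≡ 17 (mod 84) and 17 ≡ 3 (mod 14).

x = 17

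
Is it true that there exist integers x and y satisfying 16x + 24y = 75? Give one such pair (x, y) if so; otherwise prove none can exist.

gcd(16, 24) = 8, so every integer of the form 16x + 24y is a multiple of 8.
However 75 leaves remainder 3 on division by 8.
So the equation is unsolvable over ℤ.

No such integers exist.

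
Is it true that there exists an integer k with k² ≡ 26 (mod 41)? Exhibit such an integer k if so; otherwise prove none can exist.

No, no such integer exists.

Apply Euler's criterion with the prime 41: 26 is a quadratic residue iff 26^20 ≡ 1 (mod 41), and a non-residue iff it is ≡ −1.
Squaring successively (mod 41): 26^2 = 676 ≡ 20; 26^4 ≡ 20² = 400 ≡ 31; 26^8 ≡ 31² = 961 ≡ 18; 26^16 ≡ 18² = 324 ≡ 37.
Since 20 = 16 + 4, 26^20 ≡ 37 · 31; multiplying out mod 41: 37·31 = 1147 ≡ 40. Thus 26^20 ≡ 40 ≡ −1 (mod 41).
The value −1 means 26 is a non-residue modulo 41, so k² ≡ 26 (mod 41) is impossible.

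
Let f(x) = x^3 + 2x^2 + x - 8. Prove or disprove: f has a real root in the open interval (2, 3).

f(2) = 10 and f(3) = 40, both positive, so a sign-change argument is unavailable; we show f keeps this sign on the whole interval.
Substitute x = 2 + u, where 0 < u < 1 on the interval. Expanding, f(2 + u) = u^3 + 8u^2 + 21u + 10.
The nonzero coefficients here are all positive, so for u > 0 every term is positive (or zero), and the constant term 10 is strictly positive.
So f is strictly positive on (2, 3); no root exists in the interval.

No.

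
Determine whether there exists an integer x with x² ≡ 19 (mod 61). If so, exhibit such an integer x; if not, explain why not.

x = 18 works: 18² = 324, and 324 − 19 = 305 = 5·61.

x = 18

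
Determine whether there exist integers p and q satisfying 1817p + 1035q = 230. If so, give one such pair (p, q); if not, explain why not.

Since gcd(1817, 1035) = 23 and 230 = 23·10, Bézout's identity guarantees a solution.
Dividing through by 23 reduces the equation to 79p + 45q = 10.
Euclidean algorithm: 79 = 1·45 + 34, 45 = 1·34 + 11, 34 = 3·11 + 1, 11 = 11·1 + 0.
Back-substituting, 1 = 34 − 3·11 = 34 − 3·(45 − 1·34) = −3·45 + 4·34 = −3·45 + 4·(79 − 1·45) = 4·79 − 7·45; that is, 79·4 + 45·(-7) = 1.
Scaling by 10 gives the particular solution (p, q) = (40, -70).
Indeed 1817·40 + 1035·(-70) = 72680 − 72450 = 230.

p = 40, q = -70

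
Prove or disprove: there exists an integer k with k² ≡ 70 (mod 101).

k = 75

k = 75 works: 75² = 5625, and 5625 − 70 = 5555 = 55·101.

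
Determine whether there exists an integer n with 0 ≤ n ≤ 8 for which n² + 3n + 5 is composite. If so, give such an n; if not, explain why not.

n = 1

At n = 1: 1² + 3·1 + 5 = 9 = 3·3, which is composite.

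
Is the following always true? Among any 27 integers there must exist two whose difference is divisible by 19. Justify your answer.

Yes.

Each integer lies in one of the 19 residue classes modulo 19.
With 27 integers and only 19 classes, the pigeonhole principle forces two of them, say a and b, into the same class.
Equal remainders mean a − b ≡ 0 (mod 19), so 19 divides their difference.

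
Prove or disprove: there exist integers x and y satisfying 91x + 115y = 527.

91 and 115 are coprime, so 91x + 115y ranges over all of ℤ.
Dividing repeatedly: 115 = 1·91 + 24, 91 = 3·24 + 19, 24 = 1·19 + 5, 19 = 3·5 + 4, 5 = 1·4 + 1, 4 = 4·1 + 0.
Unwinding: 1 = 5 − 1·4 = 5 − (19 − 3·5) = −19 + 4·5 = −19 + 4·(24 − 1·19) = 4·24 − 5·19 = 4·24 − 5·(91 − 3·24) = −5·91 + 19·24 = −5·91 + 19·(115 − 1·91) = 19·115 − 24·91, i.e. 91·(-24) + 115·19 = 1.
Times 527: 91·(-12648) + 115·10013 = 527, so (-12648, 10013) solves it.
The general solution is x = -12648 + 115k, y = 10013 − 91k; taking k = 110 gives the smaller pair x = 2, y = 3.
Check: 91·2 + 115·3 = 182 + 345 = 527. ✓

x = 2, y = 3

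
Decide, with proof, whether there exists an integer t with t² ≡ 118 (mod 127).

Apply Euler's criterion with the prime 127: 118 is a quadratic residue iff 118^63 ≡ 1 (mod 127), and a non-residue iff it is ≡ −1.
Repeated squaring mod 127: 118^2 = 13924 ≡ 81; 118^4 ≡ 81² = 6561 ≡ 84; 118^8 ≡ 84² = 7056 ≡ 71; 118^16 ≡ 71² = 5041 ≡ 88; 118^32 ≡ 88² = 7744 ≡ 124.
Since 63 = 32 + 16 + 8 + 4 + 2 + 1, 118^63 ≡ 124 · 88 · 71 · 84 · 81 · 118; multiplying out mod 127: 124·88 = 10912 ≡ 117, then 117·71 = 8307 ≡ 52, then 52·84 = 4368 ≡ 50, then 50·81 = 4050 ≡ 113, then 113·118 = 13334 ≡ 126. Thus 118^63 ≡ 126 ≡ −1 (mod 127).
By Euler's criterion 118 is a quadratic non-residue mod 127: no t satisfies t² ≡ 118 (mod 127).

There is no such integer.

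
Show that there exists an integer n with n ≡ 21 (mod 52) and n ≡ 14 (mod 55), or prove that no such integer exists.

n = 2049

The moduli 52 and 55 are coprime, so by the Chinese Remainder Theorem a unique solution modulo 2860 exists.
Write n = 21 + 52t and require 21 + 52t ≡ 14 (mod 55), i.e. 52t ≡ 48 (mod 55).
Note 52·18 = 936 ≡ 1 (mod 55) (as 936 − 1 = 17·55), so 52⁻¹ ≡ 18.
Multiplying by 18: t ≡ 18·48 = 864 ≡ 39 (mod 55).
With t = 39: n = 21 + 52·39 = 2049.
Indeed 2049 ≡ 21 (mod 52) and 2049 ≡ 14 (mod 55).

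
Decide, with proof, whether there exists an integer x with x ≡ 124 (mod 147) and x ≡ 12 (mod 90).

There is no such integer.

gcd(147, 90) = 3. If x ≡ 124 (mod 147) and x ≡ 12 (mod 90), then x ≡ 124 (mod 3) and x ≡ 12 (mod 3).
These are incompatible: 124 − 12 = 112 is not divisible by 3.
So no integer satisfies both congruences.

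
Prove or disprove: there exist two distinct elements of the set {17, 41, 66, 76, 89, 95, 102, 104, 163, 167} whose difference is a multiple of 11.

No such pair exists.

Residues mod 11: 17↦6, 41↦8, 66↦0, 76↦10, 89↦1, 95↦7, 102↦3, 104↦5, 163↦9, 167↦2.
All 10 residues are distinct, so no two elements differ by a multiple of 11.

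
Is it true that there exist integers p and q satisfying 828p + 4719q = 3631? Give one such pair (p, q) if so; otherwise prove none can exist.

gcd(828, 4719) = 3, so every integer of the form 828p + 4719q is a multiple of 3.
But 3631 = 3·1210 + 1, so 3 ∤ 3631.
So the equation is unsolvable over ℤ.

No such integers exist.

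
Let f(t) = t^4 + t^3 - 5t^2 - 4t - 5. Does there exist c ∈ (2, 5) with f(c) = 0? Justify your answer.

f(2) = -9 and f(5) = 600, which have opposite signs.
As a polynomial, f is continuous on every closed interval.
By the Intermediate Value Theorem, f takes the value 0 somewhere in the open interval.

Such a root exists.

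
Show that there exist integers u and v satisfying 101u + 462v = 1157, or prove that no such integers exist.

u = 199, v = -41

Since gcd(101, 462) = 1, every integer is an integer combination of 101 and 462.
Dividing repeatedly: 462 = 4·101 + 58, 101 = 1·58 + 43, 58 = 1·43 + 15, 43 = 2·15 + 13, 15 = 1·13 + 2, 13 = 6·2 + 1, 2 = 2·1 + 0.
Back-substituting, 1 = 13 − 6·2 = 13 − 6·(15 − 1·13) = −6·15 + 7·13 = −6·15 + 7·(43 − 2·15) = 7·43 − 20·15 = 7·43 − 20·(58 − 1·43) = −20·58 + 27·43 = −20·58 + 27·(101 − 1·58) = 27·101 − 47·58 = 27·101 − 47·(462 − 4·101) = −47·462 + 215·101; that is, 101·215 + 462·(-47) = 1.
Multiplying through by 1157: u = 215·1157 = 248755, v = (-47)·1157 = -54379 is a solution.
Subtracting 538·462 from u and adding 538·101 to v gives the tidier solution (199, -41).
Indeed 101·199 + 462·(-41) = 20099 − 18942 = 1157.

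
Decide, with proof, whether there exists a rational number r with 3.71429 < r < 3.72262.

r = 67/18

Multiplying by 18: 18·3.71429 = 66.85722 and 18·3.72262 = 67.00716, so the integer 67 lies strictly between them.
Dividing back, 3.71429 < 67/18 < 3.72262, and 67/18 is rational.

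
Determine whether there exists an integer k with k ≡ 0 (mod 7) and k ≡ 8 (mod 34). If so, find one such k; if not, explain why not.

k = 42

The moduli 7 and 34 are coprime, so by the Chinese Remainder Theorem a unique solution modulo 238 exists.
Any solution of the first congruence is k = 0 + 7t; substituting into the second, 7t ≡ 8 − 0 ≡ 8 (mod 34).
Invert 7 mod 34 by the Euclidean algorithm: 34 = 4·7 + 6, 7 = 1·6 + 1, 6 = 6·1 + 0; back-substituting, 1 = 7 − 1·6 = 7 − (34 − 4·7) = −34 + 5·7. Hence 7·5 ≡ 1, so 7⁻¹ ≡ 5 (mod 34).
Therefore t ≡ 5·8 = 40 ≡ 6 (mod 34).
Taking t = 6 gives k = 0 + 7·6 = 42.
Indeed 42 ≡ 0 (mod 7) and 42 ≡ 8 (mod 34).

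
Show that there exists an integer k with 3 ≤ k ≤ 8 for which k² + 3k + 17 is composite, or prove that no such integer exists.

At k = 4: 4² + 3·4 + 17 = 45 = 3·15, which is composite.

k = 4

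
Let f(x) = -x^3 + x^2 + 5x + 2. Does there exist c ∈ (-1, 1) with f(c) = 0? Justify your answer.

Yes, f has a root in the interval.

f(-1) = -1 and f(1) = 7, which have opposite signs.
Since f is a polynomial it is continuous on [-1, 1].
By the Intermediate Value Theorem, f takes the value 0 somewhere in the open interval.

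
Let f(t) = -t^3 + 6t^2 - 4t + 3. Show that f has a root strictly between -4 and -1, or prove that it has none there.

f has no root in that interval.

f(-4) = 179 and f(-1) = 14, both positive, so a sign-change argument is unavailable; we show f keeps this sign on the whole interval.
Shift to the endpoint -1: with t = -1 − u (0 < u < 3), one computes f(-1 − u) = u^3 + 9u^2 + 19u + 14.
The nonzero coefficients here are all positive, so for u > 0 every term is positive (or zero), and the constant term 14 is strictly positive.
So f is strictly positive on (-4, -1); no root exists in the interval.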